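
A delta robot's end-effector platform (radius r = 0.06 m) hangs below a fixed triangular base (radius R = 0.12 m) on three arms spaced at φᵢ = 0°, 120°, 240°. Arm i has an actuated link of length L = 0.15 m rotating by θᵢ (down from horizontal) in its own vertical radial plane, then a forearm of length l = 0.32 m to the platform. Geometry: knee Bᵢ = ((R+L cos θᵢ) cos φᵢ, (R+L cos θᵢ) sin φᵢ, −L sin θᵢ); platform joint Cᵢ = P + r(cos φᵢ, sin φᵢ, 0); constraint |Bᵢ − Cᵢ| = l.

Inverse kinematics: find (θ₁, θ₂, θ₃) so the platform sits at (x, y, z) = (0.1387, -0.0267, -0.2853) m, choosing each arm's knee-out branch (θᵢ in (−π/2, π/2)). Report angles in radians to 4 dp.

θ₁ = -0.1744, θ₂ = 0.8724, θ₃ = 0.6980

arm 1 (φ=0.0°): x'=0.1387, y'=-0.0267
  A cos θ + B sin θ = C:  -0.0787·cos θ + -0.2853·sin θ = -0.0280
  √(A²+B²)=0.2960;  θ1 = -1.8400+1.6656 ≈ -0.1744
rotate P by −φ2: (-0.0925, -0.1068, -0.2853)
  A cos θ + B sin θ = C:  0.1525·cos θ + -0.2853·sin θ = -0.1205
  γ=atan2(-0.2853,0.1525)=-1.0800;  ψ=arccos(-0.3724)=1.9524;  θ2=γ+ψ≈0.8724
rotate P by −φ3: (-0.0462, 0.1335, -0.2853)
  e−x'=0.1062;  (l²−L²−(e−x')²−y'²−z²)/2L = -0.1020
  θ3 = atan2(B,A) + arccos(C/0.3044) = 0.6980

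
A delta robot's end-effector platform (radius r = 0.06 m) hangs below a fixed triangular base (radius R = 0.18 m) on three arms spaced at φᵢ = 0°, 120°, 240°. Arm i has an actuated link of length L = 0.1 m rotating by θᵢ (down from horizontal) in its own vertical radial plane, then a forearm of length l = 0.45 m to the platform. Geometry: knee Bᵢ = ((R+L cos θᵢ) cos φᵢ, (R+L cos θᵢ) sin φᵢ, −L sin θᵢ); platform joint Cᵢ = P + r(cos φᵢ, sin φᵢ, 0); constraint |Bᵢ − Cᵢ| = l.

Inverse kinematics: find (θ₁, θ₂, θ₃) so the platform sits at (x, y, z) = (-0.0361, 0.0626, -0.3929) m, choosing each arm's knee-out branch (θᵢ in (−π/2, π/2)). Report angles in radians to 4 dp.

θ₁ = 0.2615, θ₂ = -0.3491, θ₃ = 0.2618

arm 1 (φ=0.0°): x'=-0.0361, y'=0.0626
  e−x'=0.1561;  (l²−L²−(e−x')²−y'²−z²)/2L = 0.0492
  γ=atan2(-0.3929,0.1561)=-1.1926;  ψ=arccos(0.1164)=1.4541;  θ1=γ+ψ≈0.2615
arm 2 (φ=120.0°): x'=0.0723, y'=0.0000
  e−x'=0.0477;  (l²−L²−(e−x')²−y'²−z²)/2L = 0.1793
  θ2 = atan2(B,A) + arccos(C/0.3958) = -0.3491
arm 3 (φ=240.0°): x'=-0.0362, y'=-0.0626
  A=0.1562, B=-0.3929, C=(l²−L²−A²−y'²−z²)/(2L)=0.0491
  √(A²+B²)=0.4228;  θ3 = -1.1925+1.4543 ≈ 0.2618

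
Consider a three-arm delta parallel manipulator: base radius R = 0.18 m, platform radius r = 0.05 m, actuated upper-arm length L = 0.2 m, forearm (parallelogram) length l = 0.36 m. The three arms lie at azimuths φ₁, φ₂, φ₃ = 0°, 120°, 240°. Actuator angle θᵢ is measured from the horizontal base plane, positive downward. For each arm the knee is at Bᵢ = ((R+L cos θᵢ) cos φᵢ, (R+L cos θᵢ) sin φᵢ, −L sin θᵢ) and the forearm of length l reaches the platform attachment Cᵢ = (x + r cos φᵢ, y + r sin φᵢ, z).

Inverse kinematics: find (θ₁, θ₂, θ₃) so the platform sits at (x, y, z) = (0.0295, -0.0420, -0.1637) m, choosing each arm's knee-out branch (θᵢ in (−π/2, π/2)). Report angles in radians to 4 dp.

φ1=0.0° → target in arm frame (0.0295, -0.0420)
  e−x'=0.1005;  (l²−L²−(e−x')²−y'²−z²)/2L = 0.1273
  γ=atan2(-0.1637,0.1005)=-1.0202;  ψ=arccos(0.6630)=0.8460;  θ1=γ+ψ≈-0.1742
arm 2 (φ=120.0°): x'=-0.0511, y'=-0.0045
  A cos θ + B sin θ = C:  0.1811·cos θ + -0.1637·sin θ = 0.0749
  θ2 = atan2(B,A) + arccos(C/0.2441) = 0.5239
φ3=240.0° → target in arm frame (0.0216, 0.0465)
  A cos θ + B sin θ = C:  0.1084·cos θ + -0.1637·sin θ = 0.1222
  γ=atan2(-0.1637,0.1084)=-0.9860;  ψ=arccos(0.6226)=0.8988;  θ3=γ+ψ≈-0.0872

θ₁ = -0.1742, θ₂ = 0.5239, θ₃ = -0.0872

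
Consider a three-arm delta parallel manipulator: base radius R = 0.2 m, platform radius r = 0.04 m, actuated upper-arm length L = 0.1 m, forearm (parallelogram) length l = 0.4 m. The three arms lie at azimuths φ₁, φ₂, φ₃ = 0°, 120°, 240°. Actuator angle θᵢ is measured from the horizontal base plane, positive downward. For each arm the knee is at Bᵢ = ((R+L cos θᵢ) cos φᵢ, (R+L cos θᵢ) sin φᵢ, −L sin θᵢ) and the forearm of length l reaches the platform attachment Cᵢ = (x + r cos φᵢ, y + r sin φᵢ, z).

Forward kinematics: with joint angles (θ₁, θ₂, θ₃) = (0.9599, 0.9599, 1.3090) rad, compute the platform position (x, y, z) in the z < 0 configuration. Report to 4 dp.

(0.0192, 0.0333, -0.4278)

S1 = (0.2174·cos0.0°, 0.2174·sin0.0°, -0.0819) = (0.2174, 0.0000, -0.0819)
arm 2 at φ=120.0°: ρ2 = 0.2174;  S2 = (-0.1087, 0.1882, -0.0819)
φ3=240.0°: virtual centre (-0.0929, -0.1610, -0.0966), radius l
subtract pairs → two planes through P
plane₁₂: -0.6521x+0.3765y+0.0000z = 0.0000
Cramer: x(z) = 0.0085-0.0249z;  y(z) = 0.0148-0.0432z
quadratic in z: (1.0025)z²+(0.1730)z+(-0.1095)=0, √Δ=0.6847 → z ∈ {-0.4278, 0.2553}; z = -0.4278 (taking z<0)
x = 0.0192, y = 0.0333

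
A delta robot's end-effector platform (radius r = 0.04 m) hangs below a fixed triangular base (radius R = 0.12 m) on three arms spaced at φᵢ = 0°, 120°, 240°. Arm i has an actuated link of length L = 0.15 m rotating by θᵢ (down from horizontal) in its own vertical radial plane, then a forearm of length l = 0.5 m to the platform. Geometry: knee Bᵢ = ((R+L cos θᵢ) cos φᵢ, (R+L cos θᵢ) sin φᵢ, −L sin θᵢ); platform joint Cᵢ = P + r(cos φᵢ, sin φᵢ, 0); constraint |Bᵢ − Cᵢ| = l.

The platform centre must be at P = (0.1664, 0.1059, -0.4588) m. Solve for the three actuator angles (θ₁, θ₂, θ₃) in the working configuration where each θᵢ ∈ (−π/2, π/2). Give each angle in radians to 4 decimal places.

arm 1 (φ=0.0°): x'=0.1664, y'=0.1059
  A cos θ + B sin θ = C:  -0.0864·cos θ + -0.4588·sin θ = -0.0056
  γ=atan2(-0.4588,-0.0864)=-1.7569;  ψ=arccos(-0.0120)=1.5828;  θ1=γ+ψ≈-0.1742
arm 2 (φ=120.0°): x'=0.0085, y'=-0.1971
  A=0.0715, B=-0.4588, C=(l²−L²−A²−y'²−z²)/(2L)=-0.0898
  θ2 = atan2(B,A) + arccos(C/0.4643) = 0.3492
arm 3 (φ=240.0°): x'=-0.1749, y'=0.0912
  e−x'=0.2549;  (l²−L²−(e−x')²−y'²−z²)/2L = -0.1876
  √(A²+B²)=0.5249;  θ3 = -1.0637+1.9364 ≈ 0.8727

θ₁ = -0.1742, θ₂ = 0.3492, θ₃ = 0.8727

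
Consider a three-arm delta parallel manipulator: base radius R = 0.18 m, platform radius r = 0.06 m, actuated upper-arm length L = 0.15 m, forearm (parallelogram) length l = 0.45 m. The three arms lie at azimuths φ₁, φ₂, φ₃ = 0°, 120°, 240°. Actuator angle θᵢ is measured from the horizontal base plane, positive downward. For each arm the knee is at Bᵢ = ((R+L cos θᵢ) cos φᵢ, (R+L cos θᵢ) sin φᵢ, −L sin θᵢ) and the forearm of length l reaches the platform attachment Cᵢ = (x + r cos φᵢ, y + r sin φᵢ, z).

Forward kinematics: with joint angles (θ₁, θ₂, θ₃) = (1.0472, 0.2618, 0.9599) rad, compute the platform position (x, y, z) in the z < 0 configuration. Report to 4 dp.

(-0.0803, 0.1082, -0.4690)

arm 1 at φ=0.0°: e+L cos θ1 = 0.1950;  centre 1 = (0.1950, 0.0000, -0.1299)
arm 2 at φ=120.0°: e+L cos θ2 = 0.2649;  centre 2 = (-0.1324, 0.2294, -0.0388)
φ3=240.0°: virtual centre (-0.1030, -0.1784, -0.1229), radius l
subtract pairs → two planes through P
linear system: -0.6549x+0.4588y = 0.0168−0.1822z; -0.5960x+-0.3569y = 0.0026−0.0141z
det = 0.5072;  x = -0.0142+0.1409z,  y = 0.0163+-0.1959z
into |P−centre ₁|² = l²: 1.0582z² + 0.1945z + -0.1416 = 0;  Δ = 0.6372;  z = -0.4690 or 0.2853 → z<0 root = -0.4690
x = -0.0803, y = 0.1082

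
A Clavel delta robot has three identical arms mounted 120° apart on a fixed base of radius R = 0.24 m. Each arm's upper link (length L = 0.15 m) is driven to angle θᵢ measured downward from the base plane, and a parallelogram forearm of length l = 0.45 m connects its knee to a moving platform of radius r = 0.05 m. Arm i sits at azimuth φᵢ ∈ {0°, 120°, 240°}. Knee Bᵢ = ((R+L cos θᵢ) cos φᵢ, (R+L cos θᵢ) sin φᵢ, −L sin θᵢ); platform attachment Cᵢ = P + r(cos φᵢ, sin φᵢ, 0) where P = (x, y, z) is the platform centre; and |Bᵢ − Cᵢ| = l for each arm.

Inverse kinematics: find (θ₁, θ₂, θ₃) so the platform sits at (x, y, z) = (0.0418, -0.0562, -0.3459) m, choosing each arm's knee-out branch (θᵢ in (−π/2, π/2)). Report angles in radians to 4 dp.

θ₁ = 0.0874, θ₂ = 0.6984, θ₃ = 0.1746

arm 1 (φ=0.0°): x'=0.0418, y'=-0.0562
  A cos θ + B sin θ = C:  0.1482·cos θ + -0.3459·sin θ = 0.1174
  √(A²+B²)=0.3763;  θ1 = -1.1660+1.2534 ≈ 0.0874
rotate P by −φ2: (-0.0696, -0.0081, -0.3459)
  e−x'=0.2596;  (l²−L²−(e−x')²−y'²−z²)/2L = -0.0236
  θ2 = atan2(B,A) + arccos(C/0.4325) = 0.6984
arm 3 (φ=240.0°): x'=0.0278, y'=0.0643
  A=0.1622, B=-0.3459, C=(l²−L²−A²−y'²−z²)/(2L)=0.0997
  γ=atan2(-0.3459,0.1622)=-1.1322;  ψ=arccos(0.2609)=1.3069;  θ3=γ+ψ≈0.1746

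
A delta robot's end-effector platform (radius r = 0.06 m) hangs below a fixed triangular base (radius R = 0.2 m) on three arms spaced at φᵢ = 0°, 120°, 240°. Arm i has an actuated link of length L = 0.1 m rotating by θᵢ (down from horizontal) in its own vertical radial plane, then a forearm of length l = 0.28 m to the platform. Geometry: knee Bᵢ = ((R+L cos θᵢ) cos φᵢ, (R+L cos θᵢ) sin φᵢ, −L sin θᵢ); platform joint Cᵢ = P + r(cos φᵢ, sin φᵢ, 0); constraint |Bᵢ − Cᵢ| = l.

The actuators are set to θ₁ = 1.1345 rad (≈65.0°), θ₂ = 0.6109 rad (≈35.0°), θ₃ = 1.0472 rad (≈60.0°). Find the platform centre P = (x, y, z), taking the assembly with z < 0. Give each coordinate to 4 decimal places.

(-0.0278, 0.0336, -0.2727)

S1 = (0.1823·cos0.0°, 0.1823·sin0.0°, -0.0906) = (0.1823, 0.0000, -0.0906)
arm 2 at φ=120.0°: e+L cos θ2 = 0.2219;  S2 = (-0.1110, 0.1922, -0.0574)
S3 = (0.1900·cos240.0°, 0.1900·sin240.0°, -0.0866) = (-0.0950, -0.1645, -0.0866)
|S₂|²−|S₁|² = 0.0111;  |S₃|²−|S₁|² = 0.0022
[-0.5864 0.3844 0.0665]·P = 0.0111;  [-0.5545 -0.3291 0.0081]·P = 0.0022
det = 0.4061;  x = -0.0110+0.0615z,  y = 0.0120+-0.0792z
quadratic in z: (1.0101)z²+(0.1556)z+(-0.0327)=0, √Δ=0.3952 → z ∈ {-0.2727, 0.1186}; z = -0.2727 (taking z<0)
x = -0.0278, y = 0.0336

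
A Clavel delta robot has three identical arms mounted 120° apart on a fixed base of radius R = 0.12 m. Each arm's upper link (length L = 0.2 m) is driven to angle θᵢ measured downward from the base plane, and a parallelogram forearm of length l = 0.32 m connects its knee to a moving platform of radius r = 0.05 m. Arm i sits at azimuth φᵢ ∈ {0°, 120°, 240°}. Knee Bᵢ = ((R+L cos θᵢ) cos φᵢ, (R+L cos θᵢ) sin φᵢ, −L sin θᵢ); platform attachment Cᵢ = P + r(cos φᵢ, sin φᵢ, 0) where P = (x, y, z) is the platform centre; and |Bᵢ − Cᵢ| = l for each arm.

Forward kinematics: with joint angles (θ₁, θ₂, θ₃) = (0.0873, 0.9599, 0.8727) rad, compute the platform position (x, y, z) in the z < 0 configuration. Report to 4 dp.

(0.1338, -0.0155, -0.3069)

φ1=0.0°: virtual centre (0.2692, 0.0000, -0.0174), radius l
centre 2 = (0.1847·cos120.0°, 0.1847·sin120.0°, -0.1638) = (-0.0924, 0.1600, -0.1638)
centre 3 = (0.1986·cos240.0°, 0.1986·sin240.0°, -0.1532) = (-0.0993, -0.1720, -0.1532)
|centre ₂|²−|centre ₁|² = -0.0118;  |centre ₃|²−|centre ₁|² = -0.0099
[-0.7232 0.3199 -0.2928]·P = -0.0118;  [-0.7370 -0.3439 -0.2716]·P = -0.0099
det = 0.4845;  x = 0.0149+-0.3871z,  y = -0.0032+0.0400z
into |P−centre ₁|² = l²: 1.1515z² + 0.2315z + -0.0374 = 0;  Δ = 0.2259;  z = -0.3069 or 0.1059 → z<0 root = -0.3069
x = 0.1338, y = -0.0155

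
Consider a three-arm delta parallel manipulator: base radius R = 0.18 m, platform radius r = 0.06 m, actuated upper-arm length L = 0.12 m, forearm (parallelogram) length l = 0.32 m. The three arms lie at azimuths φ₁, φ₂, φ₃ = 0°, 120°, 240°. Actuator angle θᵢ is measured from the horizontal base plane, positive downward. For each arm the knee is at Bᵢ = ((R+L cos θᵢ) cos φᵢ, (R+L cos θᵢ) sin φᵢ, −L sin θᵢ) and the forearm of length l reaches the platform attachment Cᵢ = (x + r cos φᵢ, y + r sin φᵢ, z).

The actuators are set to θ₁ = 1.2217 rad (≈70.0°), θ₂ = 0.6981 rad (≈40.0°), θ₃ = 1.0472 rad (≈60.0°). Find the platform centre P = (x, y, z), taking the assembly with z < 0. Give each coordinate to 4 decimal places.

centre 1 = (0.1610·cos0.0°, 0.1610·sin0.0°, -0.1128) = (0.1610, 0.0000, -0.1128)
φ2=120.0°: virtual centre (-0.1060, 0.1835, -0.0771), radius l
centre 3 = (0.1800·cos240.0°, 0.1800·sin240.0°, -0.1039) = (-0.0900, -0.1559, -0.1039)
eliminate P² terms by subtracting sphere 1 from 2 and 3
plane₁₂: -0.5340x+0.3671y+0.0713z = 0.0122
det = 0.3508;  x = -0.0156+0.0818z,  y = 0.0106+-0.0751z
into |P−centre ₁|² = l²: 1.0123z² + 0.1950z + -0.0584 = 0;  Δ = 0.2744;  z = -0.3550 or 0.1624 → z<0 root = -0.3550
x = -0.0447, y = 0.0372

(-0.0447, 0.0372, -0.3550)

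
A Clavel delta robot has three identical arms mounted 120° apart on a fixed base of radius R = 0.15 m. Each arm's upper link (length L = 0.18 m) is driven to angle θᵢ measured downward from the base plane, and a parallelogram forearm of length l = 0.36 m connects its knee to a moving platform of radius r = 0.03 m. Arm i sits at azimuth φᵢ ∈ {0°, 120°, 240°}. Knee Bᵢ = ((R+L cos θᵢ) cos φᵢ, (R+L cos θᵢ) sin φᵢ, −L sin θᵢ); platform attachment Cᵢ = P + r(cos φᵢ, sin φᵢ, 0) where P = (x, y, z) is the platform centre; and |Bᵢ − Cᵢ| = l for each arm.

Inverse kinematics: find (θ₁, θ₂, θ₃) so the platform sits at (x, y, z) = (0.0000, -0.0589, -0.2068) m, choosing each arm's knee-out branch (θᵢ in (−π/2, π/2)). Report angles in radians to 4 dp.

θ₁ = 0.0870, θ₂ = 0.4364, θ₃ = -0.3491

φ1=0.0° → target in arm frame (0.0000, -0.0589)
  A cos θ + B sin θ = C:  0.1200·cos θ + -0.2068·sin θ = 0.1016
  θ1 = atan2(B,A) + arccos(C/0.2391) = 0.0870
arm 2 (φ=120.0°): x'=-0.0510, y'=0.0294
  A=0.1710, B=-0.2068, C=(l²−L²−A²−y'²−z²)/(2L)=0.0676
  √(A²+B²)=0.2683;  θ2 = -0.8798+1.3163 ≈ 0.4364
arm 3 (φ=240.0°): x'=0.0510, y'=0.0295
  e−x'=0.0690;  (l²−L²−(e−x')²−y'²−z²)/2L = 0.1356
  θ3 = atan2(B,A) + arccos(C/0.2180) = -0.3491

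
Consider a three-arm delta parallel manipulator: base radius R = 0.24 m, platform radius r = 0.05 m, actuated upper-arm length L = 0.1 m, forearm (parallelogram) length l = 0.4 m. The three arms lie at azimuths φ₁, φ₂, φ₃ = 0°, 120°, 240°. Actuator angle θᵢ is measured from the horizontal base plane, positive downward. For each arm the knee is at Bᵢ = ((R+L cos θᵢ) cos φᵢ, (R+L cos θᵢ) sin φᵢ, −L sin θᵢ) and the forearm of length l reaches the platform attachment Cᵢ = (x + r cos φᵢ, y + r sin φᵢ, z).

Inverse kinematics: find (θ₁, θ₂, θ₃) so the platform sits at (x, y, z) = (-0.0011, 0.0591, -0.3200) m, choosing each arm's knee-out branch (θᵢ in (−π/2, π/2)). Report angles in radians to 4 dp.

θ₁ = 0.4364, θ₂ = -0.0002, θ₃ = 0.7855

rotate P by −φ1: (-0.0011, 0.0591, -0.3200)
  A=0.1911, B=-0.3200, C=(l²−L²−A²−y'²−z²)/(2L)=0.0379
  γ=atan2(-0.3200,0.1911)=-1.0324;  ψ=arccos(0.1018)=1.4688;  θ1=γ+ψ≈0.4364
φ2=120.0° → target in arm frame (0.0517, -0.0286)
  e−x'=0.1383;  (l²−L²−(e−x')²−y'²−z²)/2L = 0.1383
  √(A²+B²)=0.3486;  θ2 = -1.1629+1.1628 ≈ -0.0002
φ3=240.0° → target in arm frame (-0.0506, -0.0305)
  A cos θ + B sin θ = C:  0.2406·cos θ + -0.3200·sin θ = -0.0562
  √(A²+B²)=0.4004;  θ3 = -0.9260+1.7116 ≈ 0.7855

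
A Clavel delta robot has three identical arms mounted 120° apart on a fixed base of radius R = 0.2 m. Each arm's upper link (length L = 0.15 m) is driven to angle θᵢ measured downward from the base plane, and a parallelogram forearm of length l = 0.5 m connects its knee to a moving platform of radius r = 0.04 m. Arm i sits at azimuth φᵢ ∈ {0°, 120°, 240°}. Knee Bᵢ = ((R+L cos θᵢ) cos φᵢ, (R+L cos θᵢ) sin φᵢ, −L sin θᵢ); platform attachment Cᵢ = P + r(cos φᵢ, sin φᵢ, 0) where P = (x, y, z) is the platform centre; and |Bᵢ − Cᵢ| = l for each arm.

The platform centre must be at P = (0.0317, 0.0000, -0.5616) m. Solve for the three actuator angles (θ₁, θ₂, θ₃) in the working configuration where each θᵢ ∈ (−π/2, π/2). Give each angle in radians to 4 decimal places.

θ₁ = 0.8729, θ₂ = 1.0475, θ₃ = 1.0475

φ1=0.0° → target in arm frame (0.0317, 0.0000)
  A=0.1283, B=-0.5616, C=(l²−L²−A²−y'²−z²)/(2L)=-0.3479
  γ=atan2(-0.5616,0.1283)=-1.3462;  ψ=arccos(-0.6038)=2.2191;  θ1=γ+ψ≈0.8729
arm 2 (φ=120.0°): x'=-0.0158, y'=-0.0275
  e−x'=0.1759;  (l²−L²−(e−x')²−y'²−z²)/2L = -0.3986
  √(A²+B²)=0.5885;  θ2 = -1.2673+2.3149 ≈ 1.0475
arm 3 (φ=240.0°): x'=-0.0159, y'=0.0275
  A cos θ + B sin θ = C:  0.1759·cos θ + -0.5616·sin θ = -0.3986
  √(A²+B²)=0.5885;  θ3 = -1.2673+2.3149 ≈ 1.0475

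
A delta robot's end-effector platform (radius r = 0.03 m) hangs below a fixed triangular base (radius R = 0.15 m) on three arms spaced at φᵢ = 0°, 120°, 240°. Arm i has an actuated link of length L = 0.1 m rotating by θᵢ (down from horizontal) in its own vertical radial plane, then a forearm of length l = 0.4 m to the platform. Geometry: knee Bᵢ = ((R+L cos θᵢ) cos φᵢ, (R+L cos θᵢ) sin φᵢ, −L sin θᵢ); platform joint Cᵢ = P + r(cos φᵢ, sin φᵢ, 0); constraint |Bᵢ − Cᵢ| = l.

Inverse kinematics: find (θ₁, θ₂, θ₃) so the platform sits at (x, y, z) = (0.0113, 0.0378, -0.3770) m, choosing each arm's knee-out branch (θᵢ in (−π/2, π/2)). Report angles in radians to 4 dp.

arm 1 (φ=0.0°): x'=0.0113, y'=0.0378
  A=0.1087, B=-0.3770, C=(l²−L²−A²−y'²−z²)/(2L)=-0.0269
  √(A²+B²)=0.3924;  θ1 = -1.2901+1.6393 ≈ 0.3492
arm 2 (φ=120.0°): x'=0.0271, y'=-0.0287
  e−x'=0.0929;  (l²−L²−(e−x')²−y'²−z²)/2L = -0.0079
  θ2 = atan2(B,A) + arccos(C/0.3883) = 0.2621
rotate P by −φ3: (-0.0384, -0.0091, -0.3770)
  A cos θ + B sin θ = C:  0.1584·cos θ + -0.3770·sin θ = -0.0865
  θ3 = atan2(B,A) + arccos(C/0.4089) = 0.6109

θ₁ = 0.3492, θ₂ = 0.2621, θ₃ = 0.6109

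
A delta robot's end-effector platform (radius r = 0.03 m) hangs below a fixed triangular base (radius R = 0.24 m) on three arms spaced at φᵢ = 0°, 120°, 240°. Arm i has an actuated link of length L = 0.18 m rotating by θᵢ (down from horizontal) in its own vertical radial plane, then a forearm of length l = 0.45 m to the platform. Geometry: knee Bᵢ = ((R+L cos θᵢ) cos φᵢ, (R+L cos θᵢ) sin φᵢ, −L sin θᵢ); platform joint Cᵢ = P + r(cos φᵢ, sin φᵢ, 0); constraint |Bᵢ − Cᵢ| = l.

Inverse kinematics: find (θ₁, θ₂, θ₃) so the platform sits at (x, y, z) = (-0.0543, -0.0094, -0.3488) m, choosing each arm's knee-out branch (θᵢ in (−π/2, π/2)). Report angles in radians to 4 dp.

θ₁ = 0.7854, θ₂ = 0.4361, θ₃ = 0.3493

φ1=0.0° → target in arm frame (-0.0543, -0.0094)
  A=0.2643, B=-0.3488, C=(l²−L²−A²−y'²−z²)/(2L)=-0.0597
  γ=atan2(-0.3488,0.2643)=-0.9224;  ψ=arccos(-0.1365)=1.7077;  θ1=γ+ψ≈0.7854
arm 2 (φ=120.0°): x'=0.0190, y'=0.0517
  e−x'=0.1910;  (l²−L²−(e−x')²−y'²−z²)/2L = 0.0258
  θ2 = atan2(B,A) + arccos(C/0.3977) = 0.4361
φ3=240.0° → target in arm frame (0.0353, -0.0423)
  e−x'=0.1747;  (l²−L²−(e−x')²−y'²−z²)/2L = 0.0448
  θ3 = atan2(B,A) + arccos(C/0.3901) = 0.3493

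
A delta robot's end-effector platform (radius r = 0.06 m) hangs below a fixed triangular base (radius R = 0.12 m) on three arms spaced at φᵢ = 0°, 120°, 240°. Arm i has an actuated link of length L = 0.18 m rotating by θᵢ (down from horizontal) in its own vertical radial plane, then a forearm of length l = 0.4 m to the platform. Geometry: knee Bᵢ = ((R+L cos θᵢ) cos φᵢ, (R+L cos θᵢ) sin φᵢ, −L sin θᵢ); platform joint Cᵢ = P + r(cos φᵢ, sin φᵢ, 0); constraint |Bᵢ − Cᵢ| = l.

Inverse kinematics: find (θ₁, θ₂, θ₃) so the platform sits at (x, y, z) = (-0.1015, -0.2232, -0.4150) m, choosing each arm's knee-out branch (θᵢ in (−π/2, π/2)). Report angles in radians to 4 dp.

θ₁ = 1.2219, θ₂ = 1.3091, θ₃ = 0.0875

arm 1 (φ=0.0°): x'=-0.1015, y'=-0.2232
  A cos θ + B sin θ = C:  0.1615·cos θ + -0.4150·sin θ = -0.3348
  θ1 = atan2(B,A) + arccos(C/0.4453) = 1.2219
arm 2 (φ=120.0°): x'=-0.1425, y'=0.1995
  e−x'=0.2025;  (l²−L²−(e−x')²−y'²−z²)/2L = -0.3485
  θ2 = atan2(B,A) + arccos(C/0.4618) = 1.3091
φ3=240.0° → target in arm frame (0.2440, 0.0237)
  A=-0.1840, B=-0.4150, C=(l²−L²−A²−y'²−z²)/(2L)=-0.2196
  √(A²+B²)=0.4540;  θ3 = -1.9882+2.0757 ≈ 0.0875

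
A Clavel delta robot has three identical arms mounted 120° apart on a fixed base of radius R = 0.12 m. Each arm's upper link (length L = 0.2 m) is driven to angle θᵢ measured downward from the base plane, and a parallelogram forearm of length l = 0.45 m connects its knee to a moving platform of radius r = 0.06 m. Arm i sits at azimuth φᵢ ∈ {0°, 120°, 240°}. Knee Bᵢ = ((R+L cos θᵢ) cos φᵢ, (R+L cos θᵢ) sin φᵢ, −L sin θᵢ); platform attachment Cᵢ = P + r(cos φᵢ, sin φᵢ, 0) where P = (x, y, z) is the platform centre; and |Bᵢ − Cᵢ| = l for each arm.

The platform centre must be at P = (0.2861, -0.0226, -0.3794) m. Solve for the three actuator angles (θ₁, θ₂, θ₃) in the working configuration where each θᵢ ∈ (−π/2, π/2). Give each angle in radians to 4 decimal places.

θ₁ = -0.3491, θ₂ = 1.0473, θ₃ = 0.9600

φ1=0.0° → target in arm frame (0.2861, -0.0226)
  e−x'=-0.2261;  (l²−L²−(e−x')²−y'²−z²)/2L = -0.0827
  √(A²+B²)=0.4417;  θ1 = -2.1082+1.7591 ≈ -0.3491
φ2=120.0° → target in arm frame (-0.1626, -0.2365)
  A=0.2226, B=-0.3794, C=(l²−L²−A²−y'²−z²)/(2L)=-0.2173
  √(A²+B²)=0.4399;  θ2 = -1.0402+2.0875 ≈ 1.0473
φ3=240.0° → target in arm frame (-0.1235, 0.2591)
  A cos θ + B sin θ = C:  0.1835·cos θ + -0.3794·sin θ = -0.2056
  γ=atan2(-0.3794,0.1835)=-1.1204;  ψ=arccos(-0.4878)=2.0803;  θ3=γ+ψ≈0.9600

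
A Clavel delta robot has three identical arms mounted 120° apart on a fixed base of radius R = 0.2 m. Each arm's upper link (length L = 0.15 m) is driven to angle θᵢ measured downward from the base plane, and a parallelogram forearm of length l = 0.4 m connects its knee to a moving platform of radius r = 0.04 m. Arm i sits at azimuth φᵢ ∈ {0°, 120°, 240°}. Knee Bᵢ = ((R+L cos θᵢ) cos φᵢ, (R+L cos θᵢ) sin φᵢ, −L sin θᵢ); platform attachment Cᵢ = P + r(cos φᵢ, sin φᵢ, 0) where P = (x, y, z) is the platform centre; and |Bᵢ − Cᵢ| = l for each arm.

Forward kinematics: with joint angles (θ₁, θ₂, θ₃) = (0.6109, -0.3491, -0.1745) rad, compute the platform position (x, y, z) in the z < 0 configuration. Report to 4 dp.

(-0.0805, 0.0106, -0.2530)

φ1=0.0°: virtual centre (0.2829, 0.0000, -0.0860), radius l
φ2=120.0°: virtual centre (-0.1505, 0.2606, 0.0513), radius l
centre 3 = (0.3077·cos240.0°, 0.3077·sin240.0°, 0.0260) = (-0.1539, -0.2665, 0.0260)
|centre ₂|²−|centre ₁|² = 0.0058;  |centre ₃|²−|centre ₁|² = 0.0080
[-0.8667 0.5213 0.2747]·P = 0.0058;  [-0.8735 -0.5330 0.2242]·P = 0.0080
det = 0.9172;  x = -0.0079+0.2870z,  y = -0.0020+-0.0498z
into |P−centre ₁|² = l²: 1.0849z² + 0.0054z + -0.0681 = 0;  Δ = 0.2954;  z = -0.2530 or 0.2480 → z<0 root = -0.2530
x = -0.0805, y = 0.0106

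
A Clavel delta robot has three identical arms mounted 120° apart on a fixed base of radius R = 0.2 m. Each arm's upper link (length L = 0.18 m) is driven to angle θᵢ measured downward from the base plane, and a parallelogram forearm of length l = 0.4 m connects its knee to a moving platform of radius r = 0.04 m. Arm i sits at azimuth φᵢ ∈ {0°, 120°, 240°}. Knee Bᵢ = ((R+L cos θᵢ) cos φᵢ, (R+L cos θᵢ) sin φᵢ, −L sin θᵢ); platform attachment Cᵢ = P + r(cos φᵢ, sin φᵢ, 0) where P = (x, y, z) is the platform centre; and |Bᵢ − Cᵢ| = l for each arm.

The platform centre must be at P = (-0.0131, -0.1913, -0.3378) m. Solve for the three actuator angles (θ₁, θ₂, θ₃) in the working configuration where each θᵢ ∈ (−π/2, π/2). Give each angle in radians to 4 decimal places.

arm 1 (φ=0.0°): x'=-0.0131, y'=-0.1913
  A cos θ + B sin θ = C:  0.1731·cos θ + -0.3378·sin θ = -0.1474
  √(A²+B²)=0.3796;  θ1 = -1.0973+1.9697 ≈ 0.8724
φ2=120.0° → target in arm frame (-0.1591, 0.1070)
  e−x'=0.3191;  (l²−L²−(e−x')²−y'²−z²)/2L = -0.2772
  γ=atan2(-0.3378,0.3191)=-0.8138;  ψ=arccos(-0.5965)=2.2100;  θ2=γ+ψ≈1.3961
φ3=240.0° → target in arm frame (0.1722, 0.0843)
  e−x'=-0.0122;  (l²−L²−(e−x')²−y'²−z²)/2L = 0.0173
  γ=atan2(-0.3378,-0.0122)=-1.6070;  ψ=arccos(0.0512)=1.5195;  θ3=γ+ψ≈-0.0874

θ₁ = 0.8724, θ₂ = 1.3961, θ₃ = -0.0874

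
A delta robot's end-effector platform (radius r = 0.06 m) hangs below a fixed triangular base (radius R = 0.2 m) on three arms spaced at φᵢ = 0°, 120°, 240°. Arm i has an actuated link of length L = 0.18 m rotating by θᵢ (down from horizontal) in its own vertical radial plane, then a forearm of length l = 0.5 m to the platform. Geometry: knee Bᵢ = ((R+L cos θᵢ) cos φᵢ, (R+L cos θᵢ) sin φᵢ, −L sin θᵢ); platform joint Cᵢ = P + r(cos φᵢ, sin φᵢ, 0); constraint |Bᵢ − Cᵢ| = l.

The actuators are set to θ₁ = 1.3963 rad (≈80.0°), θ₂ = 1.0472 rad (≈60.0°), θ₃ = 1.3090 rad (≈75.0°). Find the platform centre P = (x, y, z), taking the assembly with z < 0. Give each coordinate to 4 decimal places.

S1 = (0.1713·cos0.0°, 0.1713·sin0.0°, -0.1773) = (0.1713, 0.0000, -0.1773)
S2 = (0.2300·cos120.0°, 0.2300·sin120.0°, -0.1559) = (-0.1150, 0.1992, -0.1559)
φ3=240.0°: virtual centre (-0.0933, -0.1616, -0.1739), radius l
|S₂|²−|S₁|² = 0.0164;  |S₃|²−|S₁|² = 0.0043
plane₁₂: -0.5725x+0.3984y+0.0428z = 0.0164
Cramer: x(z) = -0.0178+0.0418z;  y(z) = 0.0158-0.0473z
quadratic in z: (1.0040)z²+(0.3373)z+(-0.1826)=0, √Δ=0.9204 → z ∈ {-0.6263, 0.2904}; z = -0.6263 (taking z<0)
x = -0.0439, y = 0.0454

(-0.0439, 0.0454, -0.6263)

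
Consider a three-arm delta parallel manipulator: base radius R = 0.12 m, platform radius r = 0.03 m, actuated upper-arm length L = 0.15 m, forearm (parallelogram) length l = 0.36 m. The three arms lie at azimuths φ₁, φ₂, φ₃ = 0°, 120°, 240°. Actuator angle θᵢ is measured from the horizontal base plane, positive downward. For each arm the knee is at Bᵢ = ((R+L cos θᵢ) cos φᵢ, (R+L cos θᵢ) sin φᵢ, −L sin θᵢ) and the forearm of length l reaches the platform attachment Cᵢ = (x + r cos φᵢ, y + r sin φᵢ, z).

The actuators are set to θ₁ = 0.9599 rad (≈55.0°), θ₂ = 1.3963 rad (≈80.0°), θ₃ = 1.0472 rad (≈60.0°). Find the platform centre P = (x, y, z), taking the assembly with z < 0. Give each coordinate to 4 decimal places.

(0.0472, -0.0561, -0.4543)

φ1=0.0°: virtual centre (0.1760, 0.0000, -0.1229), radius l
centre 2 = (0.1160·cos120.0°, 0.1160·sin120.0°, -0.1477) = (-0.0580, 0.1005, -0.1477)
φ3=240.0°: virtual centre (-0.0825, -0.1429, -0.1299), radius l
subtract pairs → two planes through P
[-0.4681 0.2010 -0.0497]·P = -0.0108;  [-0.5171 -0.2858 -0.0141]·P = -0.0020
Cramer: x(z) = 0.0147-0.0717z;  y(z) = -0.0196+0.0804z
into |P−centre ₁|² = l²: 1.0116z² + 0.2657z + -0.0881 = 0;  Δ = 0.4270;  z = -0.4543 or 0.1916 → z<0 root = -0.4543
x = 0.0472, y = -0.0561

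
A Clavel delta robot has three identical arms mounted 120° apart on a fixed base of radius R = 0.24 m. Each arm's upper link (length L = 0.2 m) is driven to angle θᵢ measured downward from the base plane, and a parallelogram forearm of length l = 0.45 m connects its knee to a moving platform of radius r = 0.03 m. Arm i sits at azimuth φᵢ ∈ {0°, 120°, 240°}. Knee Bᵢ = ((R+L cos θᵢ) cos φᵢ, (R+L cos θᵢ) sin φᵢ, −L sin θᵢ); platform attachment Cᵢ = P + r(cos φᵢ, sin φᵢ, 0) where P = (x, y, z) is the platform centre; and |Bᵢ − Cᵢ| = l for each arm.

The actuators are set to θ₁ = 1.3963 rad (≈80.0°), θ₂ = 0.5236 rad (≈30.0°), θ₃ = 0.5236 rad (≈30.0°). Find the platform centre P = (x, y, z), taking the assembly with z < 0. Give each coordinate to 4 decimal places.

(-0.1559, 0.0000, -0.4018)

arm 1 at φ=0.0°: ρ1 = 0.2447;  O1 = (0.2447, 0.0000, -0.1970)
φ2=120.0°: virtual centre (-0.1916, 0.3319, -0.1000), radius l
O3 = (0.3832·cos240.0°, 0.3832·sin240.0°, -0.1000) = (-0.1916, -0.3319, -0.1000)
subtract pairs → two planes through P
plane₁₂: -0.8726x+0.6637y+0.1939z = 0.0582
det = 1.1584;  x = -0.0667+0.2222z,  y = 0.0000+0.0000z
sphere 1 gives Az²+Bz+C=0 with A=1.0494, B=0.2555, C=-0.0668;  B²−4AC=0.3455;  roots -0.4018, 0.1583;  negative root z = -0.4018
x = -0.1559, y = 0.0000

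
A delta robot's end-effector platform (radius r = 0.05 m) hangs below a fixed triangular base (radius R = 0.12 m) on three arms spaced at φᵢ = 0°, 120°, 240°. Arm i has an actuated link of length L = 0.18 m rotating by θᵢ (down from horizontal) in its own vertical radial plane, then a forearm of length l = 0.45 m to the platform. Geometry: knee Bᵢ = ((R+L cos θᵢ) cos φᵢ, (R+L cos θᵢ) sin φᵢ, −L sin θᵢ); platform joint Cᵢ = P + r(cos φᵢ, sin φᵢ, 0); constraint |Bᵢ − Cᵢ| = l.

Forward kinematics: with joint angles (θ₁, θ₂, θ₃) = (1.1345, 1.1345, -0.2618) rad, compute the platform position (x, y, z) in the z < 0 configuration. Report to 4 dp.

(-0.1436, -0.2487, -0.4013)

O1 = (0.1461·cos0.0°, 0.1461·sin0.0°, -0.1631) = (0.1461, 0.0000, -0.1631)
φ2=120.0°: virtual centre (-0.0730, 0.1265, -0.1631), radius l
arm 3 at φ=240.0°: ρ3 = 0.2439;  O3 = (-0.1219, -0.2112, 0.0466)
|O₂|²−|O₁|² = 0.0000;  |O₃|²−|O₁|² = 0.0137
[-0.4382 0.2530 0.0000]·P = 0.0000;  [-0.5360 -0.4224 0.4195]·P = 0.0137
det = 0.3207;  x = -0.0108+0.3309z,  y = -0.0187+0.5731z
quadratic in z: (1.4380)z²+(0.2010)z+(-0.1509)=0, √Δ=0.9532 → z ∈ {-0.4013, 0.2615}; z = -0.4013 (taking z<0)
x = -0.1436, y = -0.2487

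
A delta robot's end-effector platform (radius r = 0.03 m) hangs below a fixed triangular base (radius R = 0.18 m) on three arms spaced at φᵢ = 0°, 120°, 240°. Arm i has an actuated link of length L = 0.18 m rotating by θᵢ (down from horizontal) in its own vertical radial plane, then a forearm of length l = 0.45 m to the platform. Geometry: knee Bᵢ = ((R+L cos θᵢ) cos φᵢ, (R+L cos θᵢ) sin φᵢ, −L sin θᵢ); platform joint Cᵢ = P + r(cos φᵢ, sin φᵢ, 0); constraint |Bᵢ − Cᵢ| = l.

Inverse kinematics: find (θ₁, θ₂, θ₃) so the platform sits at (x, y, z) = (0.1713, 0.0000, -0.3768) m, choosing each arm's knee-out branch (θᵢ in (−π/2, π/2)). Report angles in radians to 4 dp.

arm 1 (φ=0.0°): x'=0.1713, y'=0.0000
  A=-0.0213, B=-0.3768, C=(l²−L²−A²−y'²−z²)/(2L)=0.0769
  √(A²+B²)=0.3774;  θ1 = -1.6273+1.3657 ≈ -0.2615
φ2=120.0° → target in arm frame (-0.0856, -0.1484)
  e−x'=0.2356;  (l²−L²−(e−x')²−y'²−z²)/2L = -0.1373
  θ2 = atan2(B,A) + arccos(C/0.4444) = 0.8729
φ3=240.0° → target in arm frame (-0.0857, 0.1484)
  A cos θ + B sin θ = C:  0.2357·cos θ + -0.3768·sin θ = -0.1373
  γ=atan2(-0.3768,0.2357)=-1.0119;  ψ=arccos(-0.3089)=1.8848;  θ3=γ+ψ≈0.8729

θ₁ = -0.2615, θ₂ = 0.8729, θ₃ = 0.8729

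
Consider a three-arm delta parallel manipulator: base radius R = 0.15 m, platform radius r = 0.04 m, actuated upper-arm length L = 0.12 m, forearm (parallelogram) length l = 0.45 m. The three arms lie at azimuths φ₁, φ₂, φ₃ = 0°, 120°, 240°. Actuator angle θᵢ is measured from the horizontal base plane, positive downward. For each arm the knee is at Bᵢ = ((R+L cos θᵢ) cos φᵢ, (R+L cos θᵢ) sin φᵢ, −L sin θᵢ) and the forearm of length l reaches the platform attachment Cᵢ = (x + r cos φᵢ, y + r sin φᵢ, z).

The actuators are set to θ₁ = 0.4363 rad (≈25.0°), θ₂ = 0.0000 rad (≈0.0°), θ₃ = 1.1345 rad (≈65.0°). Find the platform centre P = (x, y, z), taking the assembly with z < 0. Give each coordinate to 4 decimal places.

(0.0284, 0.1620, -0.4249)

arm 1 at φ=0.0°: ρ1 = 0.2188;  O1 = (0.2188, 0.0000, -0.0507)
O2 = (0.2300·cos120.0°, 0.2300·sin120.0°, 0.0000) = (-0.1150, 0.1992, 0.0000)
O3 = (0.1607·cos240.0°, 0.1607·sin240.0°, -0.1088) = (-0.0804, -0.1392, -0.1088)
eliminate P² terms by subtracting sphere 1 from 2 and 3
[-0.6675 0.3984 0.1014]·P = 0.0025;  [-0.5982 -0.2784 -0.1161]·P = -0.0128
Cramer: x(z) = 0.0104-0.0425z;  y(z) = 0.0236-0.3258z
into |P−O₁|² = l²: 1.1079z² + 0.1038z + -0.1559 = 0;  Δ = 0.7019;  z = -0.4249 or 0.3313 → z<0 root = -0.4249
x = 0.0284, y = 0.1620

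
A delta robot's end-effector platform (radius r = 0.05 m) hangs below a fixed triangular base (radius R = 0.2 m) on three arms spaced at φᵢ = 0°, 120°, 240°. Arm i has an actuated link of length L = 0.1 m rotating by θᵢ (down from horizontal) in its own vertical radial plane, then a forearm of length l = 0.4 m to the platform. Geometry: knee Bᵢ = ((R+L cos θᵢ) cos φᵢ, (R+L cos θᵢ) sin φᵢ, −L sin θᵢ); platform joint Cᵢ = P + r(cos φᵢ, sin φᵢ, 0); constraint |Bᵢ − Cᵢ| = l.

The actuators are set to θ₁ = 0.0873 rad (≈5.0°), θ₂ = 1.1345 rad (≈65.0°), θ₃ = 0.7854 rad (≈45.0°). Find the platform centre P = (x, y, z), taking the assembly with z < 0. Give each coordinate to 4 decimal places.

φ1=0.0°: virtual centre (0.2496, 0.0000, -0.0087), radius l
S2 = (0.1923·cos120.0°, 0.1923·sin120.0°, -0.0906) = (-0.0961, 0.1665, -0.0906)
arm 3 at φ=240.0°: e+L cos θ3 = 0.2207;  S3 = (-0.1104, -0.1911, -0.0707)
eliminate P² terms by subtracting sphere 1 from 2 and 3
[-0.6915 0.3330 -0.1638]·P = -0.0172;  [-0.7199 -0.3823 -0.1240]·P = -0.0087
Cramer: x(z) = 0.0188-0.2061z;  y(z) = -0.0127+0.0639z
into |P−S₁|² = l²: 1.0466z² + 0.1110z + -0.1065 = 0;  Δ = 0.4581;  z = -0.3764 or 0.2703 → z<0 root = -0.3764
x = 0.0964, y = -0.0367

(0.0964, -0.0367, -0.3764)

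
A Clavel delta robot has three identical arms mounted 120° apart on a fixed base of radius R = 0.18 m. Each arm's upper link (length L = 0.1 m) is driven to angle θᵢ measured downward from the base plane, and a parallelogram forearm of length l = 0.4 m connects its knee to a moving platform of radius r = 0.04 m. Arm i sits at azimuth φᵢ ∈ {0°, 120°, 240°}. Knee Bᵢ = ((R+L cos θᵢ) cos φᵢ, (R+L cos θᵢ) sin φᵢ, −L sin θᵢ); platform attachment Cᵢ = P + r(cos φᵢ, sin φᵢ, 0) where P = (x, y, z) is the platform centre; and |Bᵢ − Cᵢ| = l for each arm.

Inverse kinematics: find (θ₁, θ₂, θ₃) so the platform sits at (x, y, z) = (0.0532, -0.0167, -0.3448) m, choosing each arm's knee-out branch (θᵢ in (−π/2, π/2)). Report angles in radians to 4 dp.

θ₁ = -0.0872, θ₂ = 0.5233, θ₃ = 0.3491

arm 1 (φ=0.0°): x'=0.0532, y'=-0.0167
  A=0.0868, B=-0.3448, C=(l²−L²−A²−y'²−z²)/(2L)=0.1165
  θ1 = atan2(B,A) + arccos(C/0.3556) = -0.0872
rotate P by −φ2: (-0.0411, -0.0377, -0.3448)
  A cos θ + B sin θ = C:  0.1811·cos θ + -0.3448·sin θ = -0.0155
  √(A²+B²)=0.3894;  θ2 = -1.0873+1.6105 ≈ 0.5233
φ3=240.0° → target in arm frame (-0.0121, 0.0544)
  e−x'=0.1521;  (l²−L²−(e−x')²−y'²−z²)/2L = 0.0250
  γ=atan2(-0.3448,0.1521)=-1.1553;  ψ=arccos(0.0664)=1.5043;  θ3=γ+ψ≈0.3491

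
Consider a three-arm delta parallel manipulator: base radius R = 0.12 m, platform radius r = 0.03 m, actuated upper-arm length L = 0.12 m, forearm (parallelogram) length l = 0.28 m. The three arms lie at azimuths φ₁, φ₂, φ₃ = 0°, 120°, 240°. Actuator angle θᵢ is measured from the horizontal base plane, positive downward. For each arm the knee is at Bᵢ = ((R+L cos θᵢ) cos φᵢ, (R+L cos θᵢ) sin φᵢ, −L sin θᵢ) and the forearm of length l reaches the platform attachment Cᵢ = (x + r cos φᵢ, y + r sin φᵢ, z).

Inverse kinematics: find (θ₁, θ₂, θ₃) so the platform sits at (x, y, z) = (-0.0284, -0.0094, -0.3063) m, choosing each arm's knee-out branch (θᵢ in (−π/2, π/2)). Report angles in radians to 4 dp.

θ₁ = 0.9601, θ₂ = 0.7852, θ₃ = 0.6978

arm 1 (φ=0.0°): x'=-0.0284, y'=-0.0094
  e−x'=0.1184;  (l²−L²−(e−x')²−y'²−z²)/2L = -0.1830
  θ1 = atan2(B,A) + arccos(C/0.3284) = 0.9601
φ2=120.0° → target in arm frame (0.0061, 0.0293)
  A cos θ + B sin θ = C:  0.0839·cos θ + -0.3063·sin θ = -0.1572
  θ2 = atan2(B,A) + arccos(C/0.3176) = 0.7852
φ3=240.0° → target in arm frame (0.0223, -0.0199)
  A=0.0677, B=-0.3063, C=(l²−L²−A²−y'²−z²)/(2L)=-0.1450
  γ=atan2(-0.3063,0.0677)=-1.3534;  ψ=arccos(-0.4622)=2.0512;  θ3=γ+ψ≈0.6978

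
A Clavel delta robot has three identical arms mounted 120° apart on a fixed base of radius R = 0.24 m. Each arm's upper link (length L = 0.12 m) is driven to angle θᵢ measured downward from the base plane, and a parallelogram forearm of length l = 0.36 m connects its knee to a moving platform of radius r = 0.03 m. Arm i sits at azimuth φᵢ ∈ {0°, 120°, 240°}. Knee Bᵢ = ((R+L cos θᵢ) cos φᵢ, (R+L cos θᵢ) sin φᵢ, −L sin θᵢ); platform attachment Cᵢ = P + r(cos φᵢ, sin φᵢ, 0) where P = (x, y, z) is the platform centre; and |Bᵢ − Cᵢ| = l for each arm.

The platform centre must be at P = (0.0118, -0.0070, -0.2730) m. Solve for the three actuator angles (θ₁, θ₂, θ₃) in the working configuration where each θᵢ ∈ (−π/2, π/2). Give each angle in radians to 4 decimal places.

φ1=0.0° → target in arm frame (0.0118, -0.0070)
  A cos θ + B sin θ = C:  0.1982·cos θ + -0.2730·sin θ = 0.0056
  √(A²+B²)=0.3374;  θ1 = -0.9428+1.5543 ≈ 0.6114
φ2=120.0° → target in arm frame (-0.0120, -0.0067)
  A cos θ + B sin θ = C:  0.2220·cos θ + -0.2730·sin θ = -0.0360
  θ2 = atan2(B,A) + arccos(C/0.3518) = 0.7852
rotate P by −φ3: (0.0002, 0.0137, -0.2730)
  e−x'=0.2098;  (l²−L²−(e−x')²−y'²−z²)/2L = -0.0148
  √(A²+B²)=0.3443;  θ3 = -0.9155+1.6138 ≈ 0.6983

θ₁ = 0.6114, θ₂ = 0.7852, θ₃ = 0.6983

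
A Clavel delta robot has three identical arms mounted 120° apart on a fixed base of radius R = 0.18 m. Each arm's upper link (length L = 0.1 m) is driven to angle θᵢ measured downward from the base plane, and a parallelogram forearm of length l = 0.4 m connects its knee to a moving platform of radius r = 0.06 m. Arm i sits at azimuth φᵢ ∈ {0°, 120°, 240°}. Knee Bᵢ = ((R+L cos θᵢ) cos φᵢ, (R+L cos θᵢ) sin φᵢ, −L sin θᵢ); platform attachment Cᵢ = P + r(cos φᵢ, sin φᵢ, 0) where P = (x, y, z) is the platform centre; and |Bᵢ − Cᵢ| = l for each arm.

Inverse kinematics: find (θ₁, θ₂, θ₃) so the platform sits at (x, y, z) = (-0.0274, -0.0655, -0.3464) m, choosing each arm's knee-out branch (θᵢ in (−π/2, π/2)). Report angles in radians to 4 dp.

θ₁ = 0.3493, θ₂ = 0.4367, θ₃ = -0.2612

φ1=0.0° → target in arm frame (-0.0274, -0.0655)
  A cos θ + B sin θ = C:  0.1474·cos θ + -0.3464·sin θ = 0.0200
  γ=atan2(-0.3464,0.1474)=-1.1685;  ψ=arccos(0.0530)=1.5178;  θ1=γ+ψ≈0.3493
arm 2 (φ=120.0°): x'=-0.0430, y'=0.0565
  A cos θ + B sin θ = C:  0.1630·cos θ + -0.3464·sin θ = 0.0012
  θ2 = atan2(B,A) + arccos(C/0.3828) = 0.4367
arm 3 (φ=240.0°): x'=0.0704, y'=0.0090
  A cos θ + B sin θ = C:  0.0496·cos θ + -0.3464·sin θ = 0.1373
  θ3 = atan2(B,A) + arccos(C/0.3499) = -0.2612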